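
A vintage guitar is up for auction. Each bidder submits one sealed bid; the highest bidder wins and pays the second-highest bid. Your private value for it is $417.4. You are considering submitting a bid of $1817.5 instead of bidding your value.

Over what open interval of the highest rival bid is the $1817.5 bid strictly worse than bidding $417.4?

($417.4, $1817.5)

If the competing bid is below $417.4, both bids win at the same price — no difference.
If it is above $1817.5, both bids lose — no difference.
If it lies strictly between $417.4 and $1817.5, bidding your value loses (payoff 0) while bidding $1817.5 wins at a price above your value (payoff negative).
So the deviation strictly hurts on the open interval ($417.4, $1817.5).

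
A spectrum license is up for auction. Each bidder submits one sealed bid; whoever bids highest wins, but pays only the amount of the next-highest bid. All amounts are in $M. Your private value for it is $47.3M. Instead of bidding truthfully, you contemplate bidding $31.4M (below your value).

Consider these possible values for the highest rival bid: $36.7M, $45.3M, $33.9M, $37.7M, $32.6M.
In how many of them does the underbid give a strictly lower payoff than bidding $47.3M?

5

The deviation hurts exactly when the highest competing bid lies strictly between $31.4M and $47.3M — underbidding then forfeits a profitable win.
$36.7M: inside the interval → strictly worse (loss $10.6M).
$45.3M: inside the interval → strictly worse (loss $2M).
$33.9M: inside the interval → strictly worse (loss $13.4M).
$37.7M: inside the interval → strictly worse (loss $9.6M).
$32.6M: inside the interval → strictly worse (loss $14.7M).
Count: 5.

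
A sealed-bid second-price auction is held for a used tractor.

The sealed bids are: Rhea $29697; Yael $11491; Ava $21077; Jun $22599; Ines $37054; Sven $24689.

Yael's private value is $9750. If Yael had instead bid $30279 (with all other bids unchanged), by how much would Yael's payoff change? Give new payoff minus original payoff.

$0

The highest bid among the other bidders is $37054; Yael's bid doesn't change that.
Original bid $11491: Yael is not highest (top rival bid is $37054); payoff $0.
Alternative bid $30279: Yael is not highest (top rival bid is $37054); payoff $0.
Change in payoff = $0 − ($0) = $0.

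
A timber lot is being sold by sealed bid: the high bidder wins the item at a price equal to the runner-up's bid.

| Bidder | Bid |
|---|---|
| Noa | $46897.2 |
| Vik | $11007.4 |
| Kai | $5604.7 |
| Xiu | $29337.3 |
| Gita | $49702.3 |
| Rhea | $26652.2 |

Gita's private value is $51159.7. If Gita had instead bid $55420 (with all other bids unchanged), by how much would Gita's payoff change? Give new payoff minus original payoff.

$0

The highest bid among the other bidders is $46897.2; Gita's bid doesn't change that.
Original bid $49702.3: Gita is highest, pays the top rival bid $46897.2; payoff $51159.7 − $46897.2 = $4262.5.
Alternative bid $55420: Gita is highest, pays the top rival bid $46897.2; payoff $51159.7 − $46897.2 = $4262.5.
Change in payoff = $4262.5 − ($4262.5) = $0.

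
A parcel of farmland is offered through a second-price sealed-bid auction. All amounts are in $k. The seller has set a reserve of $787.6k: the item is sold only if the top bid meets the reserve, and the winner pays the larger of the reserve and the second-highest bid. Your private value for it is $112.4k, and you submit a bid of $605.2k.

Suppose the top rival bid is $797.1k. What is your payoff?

Your bid $605.2k is below the highest competing bid $797.1k, so you lose. Payoff $0k.

$0k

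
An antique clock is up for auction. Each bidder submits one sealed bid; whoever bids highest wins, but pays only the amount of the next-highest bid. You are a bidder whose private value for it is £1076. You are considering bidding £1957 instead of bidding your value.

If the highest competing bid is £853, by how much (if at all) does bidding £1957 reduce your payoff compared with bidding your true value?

Bidding your value £1076: you win (since £1076 > £853) and pay £853. Payoff £223.
Bidding £1957: you win and pay £853. Payoff £1076 − £853 = £223.
Difference = £223 − £223 = £0; both bids lead to the same outcome because the competing bid is below both your value and your alternative bid.
In a second-price auction your bid sets only whether you win, not what you pay, so bidding your true value is weakly dominant.

£0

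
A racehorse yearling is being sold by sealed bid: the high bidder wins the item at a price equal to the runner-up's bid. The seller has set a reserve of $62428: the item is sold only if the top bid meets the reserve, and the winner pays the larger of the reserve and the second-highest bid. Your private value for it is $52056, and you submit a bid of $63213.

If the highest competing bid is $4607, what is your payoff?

Your bid $63213 is the highest and exceeds the reserve.
Price = max(second-highest bid, reserve) = max($4607, $62428) = $62428.
Payoff = $52056 − $62428 = −$10372.

−$10372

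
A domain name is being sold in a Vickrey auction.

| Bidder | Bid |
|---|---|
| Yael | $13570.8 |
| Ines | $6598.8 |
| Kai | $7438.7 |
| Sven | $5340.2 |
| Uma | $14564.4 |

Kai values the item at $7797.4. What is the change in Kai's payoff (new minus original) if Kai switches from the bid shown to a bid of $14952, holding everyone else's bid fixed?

−$6767

The highest bid among the other bidders is $14564.4; Kai's bid doesn't change that.
Original bid $7438.7: Kai is not highest (top rival bid is $14564.4); payoff $0.
Alternative bid $14952: Kai is highest, pays the top rival bid $14564.4; payoff $7797.4 − $14564.4 = −$6767.
Change in payoff = −$6767 − ($0) = −$6767.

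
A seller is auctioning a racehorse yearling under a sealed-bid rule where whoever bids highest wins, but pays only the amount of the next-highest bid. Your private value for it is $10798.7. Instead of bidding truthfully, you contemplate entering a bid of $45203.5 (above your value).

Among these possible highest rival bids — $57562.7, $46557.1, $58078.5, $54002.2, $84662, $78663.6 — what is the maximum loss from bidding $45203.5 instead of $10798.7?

$0

$57562.7: same outcome either way → loss $0.
$46557.1: same outcome either way → loss $0.
$58078.5: same outcome either way → loss $0.
$54002.2: same outcome either way → loss $0.
$84662: same outcome either way → loss $0.
$78663.6: same outcome either way → loss $0.
Maximum loss: $0.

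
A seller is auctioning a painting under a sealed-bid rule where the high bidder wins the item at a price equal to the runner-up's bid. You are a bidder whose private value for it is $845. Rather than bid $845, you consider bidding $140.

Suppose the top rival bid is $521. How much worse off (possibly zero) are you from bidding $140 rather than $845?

Bidding your value $845: you win (since $845 > $521) and pay $521. Payoff $324.
Bidding $140: you lose. Payoff $0.
The competing bid $521 lies between your shaded bid and your value, so underbidding forfeits an item you could have won at a profitable price.
Loss from deviating = $324 − ($0) = $324.
In a second-price auction your bid sets only whether you win, not what you pay, so bidding your true value is weakly dominant.

$324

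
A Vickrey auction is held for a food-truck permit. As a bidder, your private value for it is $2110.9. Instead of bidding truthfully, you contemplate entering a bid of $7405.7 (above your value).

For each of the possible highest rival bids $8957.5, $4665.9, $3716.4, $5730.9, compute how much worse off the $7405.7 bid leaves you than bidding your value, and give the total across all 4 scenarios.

The deviation costs you only when the competing bid falls strictly between $2110.9 and $7405.7; elsewhere both bids give the same outcome.
$8957.5: outcomes coincide → loss $0.
$4665.9: truthful payoff $0, deviation payoff −$2555 → loss $2555.
$3716.4: truthful payoff $0, deviation payoff −$1605.5 → loss $1605.5.
$5730.9: truthful payoff $0, deviation payoff −$3620 → loss $3620.
Total loss = $2555 + $1605.5 + $3620 = $7780.5.

$7780.5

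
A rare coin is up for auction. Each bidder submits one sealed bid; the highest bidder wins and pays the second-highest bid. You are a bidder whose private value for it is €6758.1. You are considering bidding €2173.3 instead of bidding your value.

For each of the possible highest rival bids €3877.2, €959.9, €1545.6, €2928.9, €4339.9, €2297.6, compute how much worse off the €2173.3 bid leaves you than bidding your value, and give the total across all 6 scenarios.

€13588.8

The deviation costs you only when the competing bid falls strictly between €2173.3 and €6758.1; elsewhere both bids give the same outcome.
€3877.2: truthful payoff €2880.9, deviation payoff €0 → loss €2880.9.
€959.9: outcomes coincide → loss €0.
€1545.6: outcomes coincide → loss €0.
€2928.9: truthful payoff €3829.2, deviation payoff €0 → loss €3829.2.
€4339.9: truthful payoff €2418.2, deviation payoff €0 → loss €2418.2.
€2297.6: truthful payoff €4460.5, deviation payoff €0 → loss €4460.5.
Total loss = €2880.9 + €3829.2 + €2418.2 + €4460.5 = €13588.8.
In a second-price auction your bid sets only whether you win, not what you pay, so bidding your true value is weakly dominant.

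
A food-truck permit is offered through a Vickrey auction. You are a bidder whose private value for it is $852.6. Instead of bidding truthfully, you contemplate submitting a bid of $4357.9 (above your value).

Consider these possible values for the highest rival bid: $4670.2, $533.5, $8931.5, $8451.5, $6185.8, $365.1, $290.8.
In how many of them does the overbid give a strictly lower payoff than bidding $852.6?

The deviation hurts exactly when the highest competing bid lies strictly between $852.6 and $4357.9 — overbidding then wins at a price above your value.
$4670.2: above both → same outcome either way.
$533.5: below both → same outcome either way.
$8931.5: above both → same outcome either way.
$8451.5: above both → same outcome either way.
$6185.8: above both → same outcome either way.
$365.1: below both → same outcome either way.
$290.8: below both → same outcome either way.
Count: 0.

0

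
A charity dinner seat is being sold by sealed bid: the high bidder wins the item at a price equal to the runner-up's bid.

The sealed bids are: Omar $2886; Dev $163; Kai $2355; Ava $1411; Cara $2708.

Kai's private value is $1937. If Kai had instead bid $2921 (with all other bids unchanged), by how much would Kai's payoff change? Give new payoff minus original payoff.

The highest bid among the other bidders is $2886; Kai's bid doesn't change that.
Original bid $2355: Kai is not highest (top rival bid is $2886); payoff $0.
Alternative bid $2921: Kai is highest, pays the top rival bid $2886; payoff $1937 − $2886 = −$949.
Change in payoff = −$949 − ($0) = −$949.

−$949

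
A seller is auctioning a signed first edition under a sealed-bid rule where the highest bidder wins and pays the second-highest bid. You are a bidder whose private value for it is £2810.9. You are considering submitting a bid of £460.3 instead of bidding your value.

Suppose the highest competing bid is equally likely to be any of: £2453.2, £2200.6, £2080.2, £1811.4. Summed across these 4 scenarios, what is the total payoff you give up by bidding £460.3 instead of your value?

The deviation costs you only when the competing bid falls strictly between £460.3 and £2810.9; elsewhere both bids give the same outcome.
£2453.2: truthful payoff £357.7, deviation payoff £0 → loss £357.7.
£2200.6: truthful payoff £610.3, deviation payoff £0 → loss £610.3.
£2080.2: truthful payoff £730.7, deviation payoff £0 → loss £730.7.
£1811.4: truthful payoff £999.5, deviation payoff £0 → loss £999.5.
Total loss = £357.7 + £610.3 + £730.7 + £999.5 = £2698.2.

£2698.2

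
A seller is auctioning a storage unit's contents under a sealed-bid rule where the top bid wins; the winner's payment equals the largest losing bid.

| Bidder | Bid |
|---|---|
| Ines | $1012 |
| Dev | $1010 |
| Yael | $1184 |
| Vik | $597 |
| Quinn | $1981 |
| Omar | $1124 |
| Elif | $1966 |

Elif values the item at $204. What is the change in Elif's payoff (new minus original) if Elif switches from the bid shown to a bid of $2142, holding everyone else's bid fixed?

−$1777

The highest bid among the other bidders is $1981; Elif's bid doesn't change that.
Original bid $1966: Elif is not highest (top rival bid is $1981); payoff $0.
Alternative bid $2142: Elif is highest, pays the top rival bid $1981; payoff $204 − $1981 = −$1777.
Change in payoff = −$1777 − ($0) = −$1777.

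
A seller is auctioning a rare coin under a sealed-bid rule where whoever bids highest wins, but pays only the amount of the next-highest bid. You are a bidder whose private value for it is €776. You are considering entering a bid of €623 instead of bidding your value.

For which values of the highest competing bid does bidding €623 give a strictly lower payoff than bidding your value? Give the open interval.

(€623, €776)

If the competing bid is below €623, both bids win at the same price — no difference.
If it is above €776, both bids lose — no difference.
If it lies strictly between €623 and €776, bidding your value wins at a price below your value (positive payoff) while bidding €623 loses (payoff 0).
So the deviation strictly hurts on the open interval (€623, €776).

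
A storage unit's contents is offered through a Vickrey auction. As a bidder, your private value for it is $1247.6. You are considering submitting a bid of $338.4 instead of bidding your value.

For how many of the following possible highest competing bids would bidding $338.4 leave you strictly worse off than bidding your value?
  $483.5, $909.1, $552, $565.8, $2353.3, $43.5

4

The deviation hurts exactly when the highest competing bid lies strictly between $338.4 and $1247.6 — underbidding then forfeits a profitable win.
$483.5: inside the interval → strictly worse (loss $764.1).
$909.1: inside the interval → strictly worse (loss $338.5).
$552: inside the interval → strictly worse (loss $695.6).
$565.8: inside the interval → strictly worse (loss $681.8).
$2353.3: above both → same outcome either way.
$43.5: below both → same outcome either way.
Count: 4.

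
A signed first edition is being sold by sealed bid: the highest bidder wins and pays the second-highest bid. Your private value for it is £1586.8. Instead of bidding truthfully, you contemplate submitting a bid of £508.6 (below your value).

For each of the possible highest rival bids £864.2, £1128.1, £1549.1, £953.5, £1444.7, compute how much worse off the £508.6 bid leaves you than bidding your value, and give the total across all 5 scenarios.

The deviation costs you only when the competing bid falls strictly between £508.6 and £1586.8; elsewhere both bids give the same outcome.
£864.2: truthful payoff £722.6, deviation payoff £0 → loss £722.6.
£1128.1: truthful payoff £458.7, deviation payoff £0 → loss £458.7.
£1549.1: truthful payoff £37.7, deviation payoff £0 → loss £37.7.
£953.5: truthful payoff £633.3, deviation payoff £0 → loss £633.3.
£1444.7: truthful payoff £142.1, deviation payoff £0 → loss £142.1.
Total loss = £722.6 + £458.7 + £37.7 + £633.3 + £142.1 = £1994.4.

£1994.4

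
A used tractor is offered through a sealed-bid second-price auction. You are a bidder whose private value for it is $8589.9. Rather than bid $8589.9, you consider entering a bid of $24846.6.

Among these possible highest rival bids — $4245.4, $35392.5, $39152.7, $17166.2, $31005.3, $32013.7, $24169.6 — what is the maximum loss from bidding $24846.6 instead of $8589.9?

$4245.4: same outcome either way → loss $0.
$35392.5: same outcome either way → loss $0.
$39152.7: same outcome either way → loss $0.
$17166.2: truthful gives $0, deviation gives −$8576.3 → loss $8576.3.
$31005.3: same outcome either way → loss $0.
$32013.7: same outcome either way → loss $0.
$24169.6: truthful gives $0, deviation gives −$15579.7 → loss $15579.7.
Maximum loss: $15579.7.

$15579.7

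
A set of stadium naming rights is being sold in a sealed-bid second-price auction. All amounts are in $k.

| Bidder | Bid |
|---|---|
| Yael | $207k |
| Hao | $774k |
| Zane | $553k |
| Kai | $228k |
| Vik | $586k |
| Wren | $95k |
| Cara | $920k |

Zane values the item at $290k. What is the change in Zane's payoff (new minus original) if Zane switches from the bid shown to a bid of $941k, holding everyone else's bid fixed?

−$630k

The highest bid among the other bidders is $920k; Zane's bid doesn't change that.
Original bid $553k: Zane is not highest (top rival bid is $920k); payoff $0k.
Alternative bid $941k: Zane is highest, pays the top rival bid $920k; payoff $290k − $920k = −$630k.
Change in payoff = −$630k − ($0k) = −$630k.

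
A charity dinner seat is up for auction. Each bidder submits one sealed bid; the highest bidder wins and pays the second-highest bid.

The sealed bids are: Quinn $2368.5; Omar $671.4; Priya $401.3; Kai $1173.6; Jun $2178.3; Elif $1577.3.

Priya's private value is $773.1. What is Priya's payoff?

$0

Highest bid: Quinn at $2368.5, so Quinn wins.
Second-highest bid: Jun at $2178.3 — that is the price the winner pays.
Priya did not win, so Priya pays nothing and receives nothing: payoff $0.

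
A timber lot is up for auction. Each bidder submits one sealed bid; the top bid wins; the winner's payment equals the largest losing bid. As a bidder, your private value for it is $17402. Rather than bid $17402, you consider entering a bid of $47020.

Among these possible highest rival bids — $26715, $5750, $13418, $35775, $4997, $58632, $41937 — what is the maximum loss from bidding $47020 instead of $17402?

$26715: truthful gives $0, deviation gives −$9313 → loss $9313.
$5750: same outcome either way → loss $0.
$13418: same outcome either way → loss $0.
$35775: truthful gives $0, deviation gives −$18373 → loss $18373.
$4997: same outcome either way → loss $0.
$58632: same outcome either way → loss $0.
$41937: truthful gives $0, deviation gives −$24535 → loss $24535.
Maximum loss: $24535.

$24535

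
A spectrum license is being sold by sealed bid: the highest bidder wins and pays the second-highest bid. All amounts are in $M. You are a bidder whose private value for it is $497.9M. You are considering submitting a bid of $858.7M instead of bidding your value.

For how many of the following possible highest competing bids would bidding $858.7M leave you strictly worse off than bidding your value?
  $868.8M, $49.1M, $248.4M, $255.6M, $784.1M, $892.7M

The deviation hurts exactly when the highest competing bid lies strictly between $497.9M and $858.7M — overbidding then wins at a price above your value.
$868.8M: above both → same outcome either way.
$49.1M: below both → same outcome either way.
$248.4M: below both → same outcome either way.
$255.6M: below both → same outcome either way.
$784.1M: inside the interval → strictly worse (loss $286.2M).
$892.7M: above both → same outcome either way.
Count: 1.

1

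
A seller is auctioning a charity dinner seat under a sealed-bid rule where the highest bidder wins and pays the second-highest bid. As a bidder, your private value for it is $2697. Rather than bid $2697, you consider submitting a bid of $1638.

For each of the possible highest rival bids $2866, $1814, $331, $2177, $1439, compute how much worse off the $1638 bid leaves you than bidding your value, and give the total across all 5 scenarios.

$1403

The deviation costs you only when the competing bid falls strictly between $1638 and $2697; elsewhere both bids give the same outcome.
$2866: outcomes coincide → loss $0.
$1814: truthful payoff $883, deviation payoff $0 → loss $883.
$331: outcomes coincide → loss $0.
$2177: truthful payoff $520, deviation payoff $0 → loss $520.
$1439: outcomes coincide → loss $0.
Total loss = $883 + $520 = $1403.
Because the price is fixed by the runner-up's bid, deviating from your value can only change a good outcome into a bad one — never the reverse.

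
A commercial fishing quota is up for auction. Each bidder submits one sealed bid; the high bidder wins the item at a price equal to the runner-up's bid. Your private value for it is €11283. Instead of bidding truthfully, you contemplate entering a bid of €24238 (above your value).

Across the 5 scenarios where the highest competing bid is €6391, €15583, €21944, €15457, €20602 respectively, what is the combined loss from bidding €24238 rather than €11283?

€28454

The deviation costs you only when the competing bid falls strictly between €11283 and €24238; elsewhere both bids give the same outcome.
€6391: outcomes coincide → loss €0.
€15583: truthful payoff €0, deviation payoff −€4300 → loss €4300.
€21944: truthful payoff €0, deviation payoff −€10661 → loss €10661.
€15457: truthful payoff €0, deviation payoff −€4174 → loss €4174.
€20602: truthful payoff €0, deviation payoff −€9319 → loss €9319.
Total loss = €4300 + €10661 + €4174 + €9319 = €28454.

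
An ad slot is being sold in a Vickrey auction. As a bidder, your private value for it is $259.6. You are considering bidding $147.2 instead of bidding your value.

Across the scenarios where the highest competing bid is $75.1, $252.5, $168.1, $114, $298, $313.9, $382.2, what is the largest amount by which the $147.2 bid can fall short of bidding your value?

$75.1: same outcome either way → loss $0.
$252.5: truthful gives $7.1, deviation gives $0 → loss $7.1.
$168.1: truthful gives $91.5, deviation gives $0 → loss $91.5.
$114: same outcome either way → loss $0.
$298: same outcome either way → loss $0.
$313.9: same outcome either way → loss $0.
$382.2: same outcome either way → loss $0.
Maximum loss: $91.5.

$91.5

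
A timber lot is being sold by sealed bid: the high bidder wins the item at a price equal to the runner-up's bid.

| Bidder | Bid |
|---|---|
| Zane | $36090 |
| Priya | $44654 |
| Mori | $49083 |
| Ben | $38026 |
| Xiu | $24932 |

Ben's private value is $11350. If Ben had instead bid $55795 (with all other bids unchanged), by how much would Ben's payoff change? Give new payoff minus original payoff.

−$37733

The highest bid among the other bidders is $49083; Ben's bid doesn't change that.
Original bid $38026: Ben is not highest (top rival bid is $49083); payoff $0.
Alternative bid $55795: Ben is highest, pays the top rival bid $49083; payoff $11350 − $49083 = −$37733.
Change in payoff = −$37733 − ($0) = −$37733.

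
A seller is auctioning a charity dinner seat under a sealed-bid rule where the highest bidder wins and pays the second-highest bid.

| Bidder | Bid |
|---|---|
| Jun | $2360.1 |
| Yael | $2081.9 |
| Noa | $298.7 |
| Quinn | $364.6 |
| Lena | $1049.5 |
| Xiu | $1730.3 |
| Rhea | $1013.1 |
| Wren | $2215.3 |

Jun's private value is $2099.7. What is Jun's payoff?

−$115.6

Highest bid: Jun at $2360.1, so Jun wins.
Second-highest bid: Wren at $2215.3 — that is the price the winner pays.
Jun's payoff = value − price = $2099.7 − $2215.3 = −$115.6.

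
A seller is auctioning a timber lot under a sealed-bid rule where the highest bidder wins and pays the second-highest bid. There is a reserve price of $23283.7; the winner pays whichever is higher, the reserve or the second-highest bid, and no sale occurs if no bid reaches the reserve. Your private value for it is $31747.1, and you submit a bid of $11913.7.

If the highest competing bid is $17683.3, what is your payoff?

Your bid $11913.7 is below the highest competing bid $17683.3, so you lose. Payoff $0.

$0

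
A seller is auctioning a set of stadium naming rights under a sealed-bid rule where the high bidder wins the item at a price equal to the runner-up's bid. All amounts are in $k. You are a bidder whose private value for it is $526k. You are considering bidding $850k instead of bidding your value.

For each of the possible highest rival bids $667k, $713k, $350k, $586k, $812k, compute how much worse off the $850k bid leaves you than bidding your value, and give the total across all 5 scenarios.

The deviation costs you only when the competing bid falls strictly between $526k and $850k; elsewhere both bids give the same outcome.
$667k: truthful payoff $0k, deviation payoff −$141k → loss $141k.
$713k: truthful payoff $0k, deviation payoff −$187k → loss $187k.
$350k: outcomes coincide → loss $0k.
$586k: truthful payoff $0k, deviation payoff −$60k → loss $60k.
$812k: truthful payoff $0k, deviation payoff −$286k → loss $286k.
Total loss = $141k + $187k + $60k + $286k = $674k.
In a second-price auction your bid sets only whether you win, not what you pay, so bidding your true value is weakly dominant.

$674k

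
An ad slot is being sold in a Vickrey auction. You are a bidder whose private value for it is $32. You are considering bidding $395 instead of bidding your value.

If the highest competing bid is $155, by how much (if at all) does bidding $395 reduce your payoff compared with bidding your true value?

Bidding your value $32: you lose (since $32 < $155). Payoff $0.
Bidding $395: you win and pay $155. Payoff $32 − $155 = −$123.
The competing bid $155 lies between your value and your inflated bid, so overbidding wins an item priced above your value.
Loss from deviating = $0 − (−$123) = $123.
In a second-price auction your bid sets only whether you win, not what you pay, so bidding your true value is weakly dominant.

$123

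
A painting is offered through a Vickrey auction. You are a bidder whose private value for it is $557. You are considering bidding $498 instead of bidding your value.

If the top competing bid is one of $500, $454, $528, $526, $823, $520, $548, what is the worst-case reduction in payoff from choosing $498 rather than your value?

$500: truthful gives $57, deviation gives $0 → loss $57.
$454: same outcome either way → loss $0.
$528: truthful gives $29, deviation gives $0 → loss $29.
$526: truthful gives $31, deviation gives $0 → loss $31.
$823: same outcome either way → loss $0.
$520: truthful gives $37, deviation gives $0 → loss $37.
$548: truthful gives $9, deviation gives $0 → loss $9.
Maximum loss: $57.

$57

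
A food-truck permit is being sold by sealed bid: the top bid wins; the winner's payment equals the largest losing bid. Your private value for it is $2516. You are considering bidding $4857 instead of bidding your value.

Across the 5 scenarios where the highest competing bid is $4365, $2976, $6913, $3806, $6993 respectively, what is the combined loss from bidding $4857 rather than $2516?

The deviation costs you only when the competing bid falls strictly between $2516 and $4857; elsewhere both bids give the same outcome.
$4365: truthful payoff $0, deviation payoff −$1849 → loss $1849.
$2976: truthful payoff $0, deviation payoff −$460 → loss $460.
$6913: outcomes coincide → loss $0.
$3806: truthful payoff $0, deviation payoff −$1290 → loss $1290.
$6993: outcomes coincide → loss $0.
Total loss = $1849 + $460 + $1290 = $3599.
In a second-price auction your bid sets only whether you win, not what you pay, so bidding your true value is weakly dominant.

$3599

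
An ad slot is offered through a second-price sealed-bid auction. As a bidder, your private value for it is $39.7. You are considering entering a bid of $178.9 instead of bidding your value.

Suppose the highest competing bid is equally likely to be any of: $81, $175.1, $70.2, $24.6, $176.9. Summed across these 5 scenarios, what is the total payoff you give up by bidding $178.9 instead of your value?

$344.4

The deviation costs you only when the competing bid falls strictly between $39.7 and $178.9; elsewhere both bids give the same outcome.
$81: truthful payoff $0, deviation payoff −$41.3 → loss $41.3.
$175.1: truthful payoff $0, deviation payoff −$135.4 → loss $135.4.
$70.2: truthful payoff $0, deviation payoff −$30.5 → loss $30.5.
$24.6: outcomes coincide → loss $0.
$176.9: truthful payoff $0, deviation payoff −$137.2 → loss $137.2.
Total loss = $41.3 + $135.4 + $30.5 + $137.2 = $344.4.
In a second-price auction your bid sets only whether you win, not what you pay, so bidding your true value is weakly dominant.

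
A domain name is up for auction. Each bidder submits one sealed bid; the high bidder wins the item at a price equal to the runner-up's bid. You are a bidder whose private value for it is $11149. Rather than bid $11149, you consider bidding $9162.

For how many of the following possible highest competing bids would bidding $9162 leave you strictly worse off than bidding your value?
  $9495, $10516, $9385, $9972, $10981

The deviation hurts exactly when the highest competing bid lies strictly between $9162 and $11149 — underbidding then forfeits a profitable win.
$9495: inside the interval → strictly worse (loss $1654).
$10516: inside the interval → strictly worse (loss $633).
$9385: inside the interval → strictly worse (loss $1764).
$9972: inside the interval → strictly worse (loss $1177).
$10981: inside the interval → strictly worse (loss $168).
Count: 5.

5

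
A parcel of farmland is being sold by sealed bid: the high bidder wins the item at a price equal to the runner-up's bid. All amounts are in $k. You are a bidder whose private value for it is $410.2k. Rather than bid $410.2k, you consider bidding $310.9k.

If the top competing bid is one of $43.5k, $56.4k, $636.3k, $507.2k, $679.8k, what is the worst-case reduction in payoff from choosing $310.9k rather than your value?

$43.5k: same outcome either way → loss $0k.
$56.4k: same outcome either way → loss $0k.
$636.3k: same outcome either way → loss $0k.
$507.2k: same outcome either way → loss $0k.
$679.8k: same outcome either way → loss $0k.
Maximum loss: $0k.

$0k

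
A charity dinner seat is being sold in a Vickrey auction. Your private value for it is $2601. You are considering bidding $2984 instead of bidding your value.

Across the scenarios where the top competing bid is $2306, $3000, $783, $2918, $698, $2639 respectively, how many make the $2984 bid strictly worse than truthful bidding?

2

The deviation hurts exactly when the highest competing bid lies strictly between $2601 and $2984 — overbidding then wins at a price above your value.
$2306: below both → same outcome either way.
$3000: above both → same outcome either way.
$783: below both → same outcome either way.
$2918: inside the interval → strictly worse (loss $317).
$698: below both → same outcome either way.
$2639: inside the interval → strictly worse (loss $38).
Count: 2.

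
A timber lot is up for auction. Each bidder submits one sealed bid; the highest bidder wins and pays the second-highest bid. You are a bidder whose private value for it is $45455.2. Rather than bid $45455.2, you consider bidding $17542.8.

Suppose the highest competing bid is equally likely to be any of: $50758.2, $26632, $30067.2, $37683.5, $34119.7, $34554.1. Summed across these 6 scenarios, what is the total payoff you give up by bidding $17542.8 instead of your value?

$64219.5

The deviation costs you only when the competing bid falls strictly between $17542.8 and $45455.2; elsewhere both bids give the same outcome.
$50758.2: outcomes coincide → loss $0.
$26632: truthful payoff $18823.2, deviation payoff $0 → loss $18823.2.
$30067.2: truthful payoff $15388, deviation payoff $0 → loss $15388.
$37683.5: truthful payoff $7771.7, deviation payoff $0 → loss $7771.7.
$34119.7: truthful payoff $11335.5, deviation payoff $0 → loss $11335.5.
$34554.1: truthful payoff $10901.1, deviation payoff $0 → loss $10901.1.
Total loss = $18823.2 + $15388 + $7771.7 + $11335.5 + $10901.1 = $64219.5.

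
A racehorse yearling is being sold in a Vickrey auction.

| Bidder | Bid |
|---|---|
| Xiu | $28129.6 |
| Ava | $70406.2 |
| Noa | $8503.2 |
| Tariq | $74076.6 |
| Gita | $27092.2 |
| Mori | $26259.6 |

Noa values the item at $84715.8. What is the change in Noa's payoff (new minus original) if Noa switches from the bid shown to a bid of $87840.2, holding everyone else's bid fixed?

$10639.2

The highest bid among the other bidders is $74076.6; Noa's bid doesn't change that.
Original bid $8503.2: Noa is not highest (top rival bid is $74076.6); payoff $0.
Alternative bid $87840.2: Noa is highest, pays the top rival bid $74076.6; payoff $84715.8 − $74076.6 = $10639.2.
Change in payoff = $10639.2 − ($0) = $10639.2.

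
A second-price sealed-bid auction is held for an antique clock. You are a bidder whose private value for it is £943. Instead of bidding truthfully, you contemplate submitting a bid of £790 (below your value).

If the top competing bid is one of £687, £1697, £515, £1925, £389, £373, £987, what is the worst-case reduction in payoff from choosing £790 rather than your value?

£687: same outcome either way → loss £0.
£1697: same outcome either way → loss £0.
£515: same outcome either way → loss £0.
£1925: same outcome either way → loss £0.
£389: same outcome either way → loss £0.
£373: same outcome either way → loss £0.
£987: same outcome either way → loss £0.
Maximum loss: £0.

£0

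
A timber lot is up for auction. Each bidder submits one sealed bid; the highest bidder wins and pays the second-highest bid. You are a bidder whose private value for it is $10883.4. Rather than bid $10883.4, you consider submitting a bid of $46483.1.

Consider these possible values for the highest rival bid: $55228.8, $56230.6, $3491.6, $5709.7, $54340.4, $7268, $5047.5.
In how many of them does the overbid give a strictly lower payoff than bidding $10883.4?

The deviation hurts exactly when the highest competing bid lies strictly between $10883.4 and $46483.1 — overbidding then wins at a price above your value.
$55228.8: above both → same outcome either way.
$56230.6: above both → same outcome either way.
$3491.6: below both → same outcome either way.
$5709.7: below both → same outcome either way.
$54340.4: above both → same outcome either way.
$7268: below both → same outcome either way.
$5047.5: below both → same outcome either way.
Count: 0.

0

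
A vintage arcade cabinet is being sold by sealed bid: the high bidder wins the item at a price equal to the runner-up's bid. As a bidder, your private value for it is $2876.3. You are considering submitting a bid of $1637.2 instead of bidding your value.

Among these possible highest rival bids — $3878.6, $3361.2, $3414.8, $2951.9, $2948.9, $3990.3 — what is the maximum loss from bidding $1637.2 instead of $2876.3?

$0

$3878.6: same outcome either way → loss $0.
$3361.2: same outcome either way → loss $0.
$3414.8: same outcome either way → loss $0.
$2951.9: same outcome either way → loss $0.
$2948.9: same outcome either way → loss $0.
$3990.3: same outcome either way → loss $0.
Maximum loss: $0.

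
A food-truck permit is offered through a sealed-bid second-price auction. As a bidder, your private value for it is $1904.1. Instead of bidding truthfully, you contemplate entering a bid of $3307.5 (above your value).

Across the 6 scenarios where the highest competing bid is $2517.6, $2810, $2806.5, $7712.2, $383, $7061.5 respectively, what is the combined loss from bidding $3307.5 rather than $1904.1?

The deviation costs you only when the competing bid falls strictly between $1904.1 and $3307.5; elsewhere both bids give the same outcome.
$2517.6: truthful payoff $0, deviation payoff −$613.5 → loss $613.5.
$2810: truthful payoff $0, deviation payoff −$905.9 → loss $905.9.
$2806.5: truthful payoff $0, deviation payoff −$902.4 → loss $902.4.
$7712.2: outcomes coincide → loss $0.
$383: outcomes coincide → loss $0.
$7061.5: outcomes coincide → loss $0.
Total loss = $613.5 + $905.9 + $902.4 = $2421.8.
Truthful bidding weakly dominates here: raising your bid can only win items priced above your value, and lowering it can only forfeit items priced below.

$2421.8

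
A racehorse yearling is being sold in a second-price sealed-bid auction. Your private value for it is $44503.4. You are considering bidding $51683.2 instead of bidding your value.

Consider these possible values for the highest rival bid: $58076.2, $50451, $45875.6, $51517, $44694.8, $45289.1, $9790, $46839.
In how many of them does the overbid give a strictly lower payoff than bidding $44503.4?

6

The deviation hurts exactly when the highest competing bid lies strictly between $44503.4 and $51683.2 — overbidding then wins at a price above your value.
$58076.2: above both → same outcome either way.
$50451: inside the interval → strictly worse (loss $5947.6).
$45875.6: inside the interval → strictly worse (loss $1372.2).
$51517: inside the interval → strictly worse (loss $7013.6).
$44694.8: inside the interval → strictly worse (loss $191.4).
$45289.1: inside the interval → strictly worse (loss $785.7).
$9790: below both → same outcome either way.
$46839: inside the interval → strictly worse (loss $2335.6).
Count: 6.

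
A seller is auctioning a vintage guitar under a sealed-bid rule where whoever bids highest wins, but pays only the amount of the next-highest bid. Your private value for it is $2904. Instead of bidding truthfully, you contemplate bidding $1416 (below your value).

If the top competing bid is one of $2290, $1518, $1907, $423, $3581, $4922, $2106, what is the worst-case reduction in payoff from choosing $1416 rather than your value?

$1386

$2290: truthful gives $614, deviation gives $0 → loss $614.
$1518: truthful gives $1386, deviation gives $0 → loss $1386.
$1907: truthful gives $997, deviation gives $0 → loss $997.
$423: same outcome either way → loss $0.
$3581: same outcome either way → loss $0.
$4922: same outcome either way → loss $0.
$2106: truthful gives $798, deviation gives $0 → loss $798.
Maximum loss: $1386.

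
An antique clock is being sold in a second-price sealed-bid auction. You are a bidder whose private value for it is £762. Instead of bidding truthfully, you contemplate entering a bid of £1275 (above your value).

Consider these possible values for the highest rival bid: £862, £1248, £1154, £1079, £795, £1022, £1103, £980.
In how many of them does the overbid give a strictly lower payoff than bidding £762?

The deviation hurts exactly when the highest competing bid lies strictly between £762 and £1275 — overbidding then wins at a price above your value.
£862: inside the interval → strictly worse (loss £100).
£1248: inside the interval → strictly worse (loss £486).
£1154: inside the interval → strictly worse (loss £392).
£1079: inside the interval → strictly worse (loss £317).
£795: inside the interval → strictly worse (loss £33).
£1022: inside the interval → strictly worse (loss £260).
£1103: inside the interval → strictly worse (loss £341).
£980: inside the interval → strictly worse (loss £218).
Count: 8.

8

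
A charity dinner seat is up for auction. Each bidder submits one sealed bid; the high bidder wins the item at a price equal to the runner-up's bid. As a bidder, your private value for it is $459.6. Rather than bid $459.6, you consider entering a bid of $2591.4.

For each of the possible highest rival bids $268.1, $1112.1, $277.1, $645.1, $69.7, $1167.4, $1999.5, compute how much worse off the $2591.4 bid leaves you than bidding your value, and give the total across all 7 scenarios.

The deviation costs you only when the competing bid falls strictly between $459.6 and $2591.4; elsewhere both bids give the same outcome.
$268.1: outcomes coincide → loss $0.
$1112.1: truthful payoff $0, deviation payoff −$652.5 → loss $652.5.
$277.1: outcomes coincide → loss $0.
$645.1: truthful payoff $0, deviation payoff −$185.5 → loss $185.5.
$69.7: outcomes coincide → loss $0.
$1167.4: truthful payoff $0, deviation payoff −$707.8 → loss $707.8.
$1999.5: truthful payoff $0, deviation payoff −$1539.9 → loss $1539.9.
Total loss = $652.5 + $185.5 + $707.8 + $1539.9 = $3085.7.
Because the price is fixed by the runner-up's bid, deviating from your value can only change a good outcome into a bad one — never the reverse.

$3085.7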